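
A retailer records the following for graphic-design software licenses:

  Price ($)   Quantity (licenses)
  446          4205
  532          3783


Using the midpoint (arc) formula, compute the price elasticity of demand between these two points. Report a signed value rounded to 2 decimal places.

%ΔQ = (3783 − 4205) / [(4205 + 3783)/2] = -422/3994 = -0.105658…
%ΔP = (532 − 446) / [(446 + 532)/2] = 86/489 = 0.175869…
Arc Ed = %ΔQ / %ΔP = (-422/3994) / (86/489) = -0.6007…

-0.60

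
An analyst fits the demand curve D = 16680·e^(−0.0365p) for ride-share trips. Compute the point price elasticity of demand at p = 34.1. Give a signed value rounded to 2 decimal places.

dD/dp = −0.0365·D = -175.366. At p = 34.1, D = 4804.54.
Ed = (dD/dp)·(p/D) = (-175.366) × (34.1/4804.54) = -1.2446…

-1.24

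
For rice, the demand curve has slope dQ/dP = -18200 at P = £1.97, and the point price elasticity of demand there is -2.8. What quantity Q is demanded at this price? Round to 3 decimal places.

12805.000

Ed = (dQ/dP)·(P/Q) ⇒ Q = (dQ/dP)·P/Ed = (-18200)·1.97/(-2.8) = 12805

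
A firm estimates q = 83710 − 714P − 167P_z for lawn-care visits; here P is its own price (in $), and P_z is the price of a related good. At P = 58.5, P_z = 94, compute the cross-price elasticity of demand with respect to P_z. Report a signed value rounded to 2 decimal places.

At the given values, q = 83710 − 714(58.5) − 167(94) = 26243.
∂q/∂P_z = -167.
E = (-167) × (94/26243) = -0.5981…

-0.60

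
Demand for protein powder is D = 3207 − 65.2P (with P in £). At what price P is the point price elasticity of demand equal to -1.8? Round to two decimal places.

31.62

Ed = −65.2P/(3207 − 65.2P). Set this equal to -1.8:
65.2P = 1.8·(3207 − 65.2P) ⇒ 65.2P(1 + 1.8) = 1.8·3207
P = 1.8·3207 / (65.2·2.8) = 31.6202…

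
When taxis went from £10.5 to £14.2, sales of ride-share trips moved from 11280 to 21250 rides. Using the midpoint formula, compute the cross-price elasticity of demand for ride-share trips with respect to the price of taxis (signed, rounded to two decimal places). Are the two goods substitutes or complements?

2.05; substitutes

%ΔQ_{ride-share trips} = (21250 − 11280)/avg = 9970/16265 = 0.612972…
%ΔP_{taxis} = (14.2 − 10.5)/avg = 3.7/12.35 = 0.299595…
E_cross = (9970/16265) / (3.7/12.35) = 2.0460…
E_cross > 0 ⇒ the goods are substitutes.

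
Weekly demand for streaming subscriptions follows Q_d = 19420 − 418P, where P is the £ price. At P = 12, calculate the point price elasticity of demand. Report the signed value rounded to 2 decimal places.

-0.35

dQ_d/dP = −418. At P = 12, Q_d = 19420 − 418(12) = 14404.
Ed = (dQ_d/dP)·(P/Q_d) = −418 × (12/14404) = -0.3482…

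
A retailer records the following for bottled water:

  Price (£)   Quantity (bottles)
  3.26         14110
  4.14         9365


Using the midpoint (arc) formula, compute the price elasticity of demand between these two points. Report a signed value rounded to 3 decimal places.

%ΔQ = (9365 − 14110) / [(14110 + 9365)/2] = -4745/11737.5 = -0.404259…
%ΔP = (4.14 − 3.26) / [(3.26 + 4.14)/2] = 0.88/3.7 = 0.237837…
Arc Ed = %ΔQ / %ΔP = (-4745/11737.5) / (0.88/3.7) = -1.69972…

-1.700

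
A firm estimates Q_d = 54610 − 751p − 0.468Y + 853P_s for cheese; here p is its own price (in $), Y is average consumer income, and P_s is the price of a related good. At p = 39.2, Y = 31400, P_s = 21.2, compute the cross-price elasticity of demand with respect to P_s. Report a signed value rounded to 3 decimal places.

0.633

At the given values, Q_d = 54610 − 751(39.2) − 0.468(31400) + 853(21.2) = 28559.2.
∂Q_d/∂P_s = 853.
E = (853) × (21.2/28559.2) = 0.63319…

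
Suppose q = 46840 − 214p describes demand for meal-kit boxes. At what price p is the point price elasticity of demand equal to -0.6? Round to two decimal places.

82.08

Ed = −214p/(46840 − 214p). Set this equal to -0.6:
214p = 0.6·(46840 − 214p) ⇒ 214p(1 + 0.6) = 0.6·46840
p = 0.6·46840 / (214·1.6) = 82.0794…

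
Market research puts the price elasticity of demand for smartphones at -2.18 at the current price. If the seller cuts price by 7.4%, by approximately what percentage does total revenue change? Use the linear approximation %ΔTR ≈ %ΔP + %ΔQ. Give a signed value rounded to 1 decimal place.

+8.7%

%ΔQ ≈ Ed × %ΔP = (-2.18) × (-7.4%) = +16.1320%
%ΔTR ≈ %ΔP + %ΔQ = (-7.4%) + (+16.1320%) = +8.7320%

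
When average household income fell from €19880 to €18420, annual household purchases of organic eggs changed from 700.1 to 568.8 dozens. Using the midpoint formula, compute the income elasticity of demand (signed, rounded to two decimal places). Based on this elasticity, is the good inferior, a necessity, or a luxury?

2.71; luxury

%ΔQ = (568.8 − 700.1)/[( 700.1 + 568.8)/2] = -131.3/634.45 = -0.206950…
%ΔIncome = (18420 − 19880)/[( 19880 + 18420)/2] = -1460/19150 = -0.076240…
E_income = (-131.3/634.45) / (-1460/19150) = 2.7144…
E_income > 1 ⇒ normal good, luxury.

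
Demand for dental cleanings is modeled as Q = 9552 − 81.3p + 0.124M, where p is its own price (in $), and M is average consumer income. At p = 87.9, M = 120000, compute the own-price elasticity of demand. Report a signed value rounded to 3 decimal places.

At the given values, Q = 9552 − 81.3(87.9) + 0.124(120000) = 17285.73.
∂Q/∂p = −81.3.
E = (-81.3) × (87.9/17285.73) = -0.41342…

-0.413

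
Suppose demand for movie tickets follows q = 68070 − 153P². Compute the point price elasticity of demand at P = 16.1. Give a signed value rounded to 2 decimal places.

dq/dP = −2·153·P = -4926.6. At P = 16.1, q = 28410.87.
Ed = (dq/dP)·(P/q) = (-4926.6) × (16.1/28410.87) = -2.7918…

-2.79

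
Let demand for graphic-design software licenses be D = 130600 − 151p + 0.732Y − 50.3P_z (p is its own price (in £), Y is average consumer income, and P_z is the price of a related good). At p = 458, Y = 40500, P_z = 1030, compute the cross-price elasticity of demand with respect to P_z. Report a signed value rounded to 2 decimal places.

-1.32

At the given values, D = 130600 − 151(458) + 0.732(40500) − 50.3(1030) = 39279.
∂D/∂P_z = -50.3.
E = (-50.3) × (1030/39279) = -1.3189…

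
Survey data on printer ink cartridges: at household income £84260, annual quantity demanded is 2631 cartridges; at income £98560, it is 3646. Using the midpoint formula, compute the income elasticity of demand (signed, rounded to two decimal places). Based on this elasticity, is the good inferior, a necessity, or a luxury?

2.07; luxury

%ΔQ = (3646 − 2631)/[( 2631 + 3646)/2] = 1015/3138.5 = 0.323402…
%ΔIncome = (98560 − 84260)/[( 84260 + 98560)/2] = 14300/91410 = 0.156438…
E_income = (1015/3138.5) / (14300/91410) = 2.0672…
E_income > 1 ⇒ normal good, luxury.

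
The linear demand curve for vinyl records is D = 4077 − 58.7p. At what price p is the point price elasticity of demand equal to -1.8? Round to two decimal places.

44.65

Ed = −58.7p/(4077 − 58.7p). Set this equal to -1.8:
58.7p = 1.8·(4077 − 58.7p) ⇒ 58.7p(1 + 1.8) = 1.8·4077
p = 1.8·4077 / (58.7·2.8) = 44.6495…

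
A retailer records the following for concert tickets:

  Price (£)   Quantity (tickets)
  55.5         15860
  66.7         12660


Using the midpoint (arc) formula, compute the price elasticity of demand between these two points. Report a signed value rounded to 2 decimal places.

-1.22

%ΔQ = (12660 − 15860) / [(15860 + 12660)/2] = -3200/14260 = -0.224403…
%ΔP = (66.7 − 55.5) / [(55.5 + 66.7)/2] = 11.2/61.1 = 0.183306…
Arc Ed = %ΔQ / %ΔP = (-3200/14260) / (11.2/61.1) = -1.2242…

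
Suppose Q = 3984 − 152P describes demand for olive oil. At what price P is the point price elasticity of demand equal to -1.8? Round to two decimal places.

16.85

Ed = −152P/(3984 − 152P). Set this equal to -1.8:
152P = 1.8·(3984 − 152P) ⇒ 152P(1 + 1.8) = 1.8·3984
P = 1.8·3984 / (152·2.8) = 16.8496…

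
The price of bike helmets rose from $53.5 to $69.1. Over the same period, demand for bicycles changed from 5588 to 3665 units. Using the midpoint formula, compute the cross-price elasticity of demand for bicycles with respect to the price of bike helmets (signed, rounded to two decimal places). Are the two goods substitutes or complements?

%ΔQ_{bicycles} = (3665 − 5588)/avg = -1923/4626.5 = -0.415648…
%ΔP_{bike helmets} = (69.1 − 53.5)/avg = 15.6/61.3 = 0.254486…
E_cross = (-1923/4626.5) / (15.6/61.3) = -1.6332…
E_cross < 0 ⇒ the goods are complements.

-1.63; complements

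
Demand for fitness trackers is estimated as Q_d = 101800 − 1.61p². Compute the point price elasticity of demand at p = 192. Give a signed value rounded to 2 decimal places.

-2.80

dQ_d/dp = −2·1.61·p = -618.24. At p = 192, Q_d = 42448.96.
Ed = (dQ_d/dp)·(p/Q_d) = (-618.24) × (192/42448.96) = -2.7963…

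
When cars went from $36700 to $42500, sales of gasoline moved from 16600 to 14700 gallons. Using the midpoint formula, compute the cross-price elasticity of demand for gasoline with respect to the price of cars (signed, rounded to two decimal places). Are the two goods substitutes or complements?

-0.83; complements

%ΔQ_{gasoline} = (14700 − 16600)/avg = -1900/15650 = -0.121405…
%ΔP_{cars} = (42500 − 36700)/avg = 5800/39600 = 0.146464…
E_cross = (-1900/15650) / (5800/39600) = -0.8289…
E_cross < 0 ⇒ the goods are complements.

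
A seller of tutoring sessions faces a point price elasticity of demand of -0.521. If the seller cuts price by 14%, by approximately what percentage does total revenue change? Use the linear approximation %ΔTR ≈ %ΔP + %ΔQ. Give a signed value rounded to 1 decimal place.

%ΔQ ≈ Ed × %ΔP = (-0.521) × (-14%) = +7.2940%
%ΔTR ≈ %ΔP + %ΔQ = (-14%) + (+7.2940%) = -6.7060%

-6.7%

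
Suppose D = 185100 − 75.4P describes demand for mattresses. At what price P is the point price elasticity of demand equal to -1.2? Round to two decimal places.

Ed = −75.4P/(185100 − 75.4P). Set this equal to -1.2:
75.4P = 1.2·(185100 − 75.4P) ⇒ 75.4P(1 + 1.2) = 1.2·185100
P = 1.2·185100 / (75.4·2.2) = 1339.0402…

1339.04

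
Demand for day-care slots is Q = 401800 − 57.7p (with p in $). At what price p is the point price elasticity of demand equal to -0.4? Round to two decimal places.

Ed = −57.7p/(401800 − 57.7p). Set this equal to -0.4:
57.7p = 0.4·(401800 − 57.7p) ⇒ 57.7p(1 + 0.4) = 0.4·401800
p = 0.4·401800 / (57.7·1.4) = 1989.6013…

1989.60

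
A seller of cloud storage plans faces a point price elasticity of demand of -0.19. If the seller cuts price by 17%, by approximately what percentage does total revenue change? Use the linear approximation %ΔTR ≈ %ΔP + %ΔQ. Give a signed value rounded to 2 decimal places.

-13.77%

%ΔQ ≈ Ed × %ΔP = (-0.19) × (-17%) = +3.2300%
%ΔTR ≈ %ΔP + %ΔQ = (-17%) + (+3.2300%) = -13.7700%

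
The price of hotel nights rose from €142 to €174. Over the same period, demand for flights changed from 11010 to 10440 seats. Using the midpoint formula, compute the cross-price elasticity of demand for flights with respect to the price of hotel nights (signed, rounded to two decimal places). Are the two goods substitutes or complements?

-0.26; complements

%ΔQ_{flights} = (10440 − 11010)/avg = -570/10725 = -0.053146…
%ΔP_{hotel nights} = (174 − 142)/avg = 32/158 = 0.202531…
E_cross = (-570/10725) / (32/158) = -0.2624…
E_cross < 0 ⇒ the goods are complements.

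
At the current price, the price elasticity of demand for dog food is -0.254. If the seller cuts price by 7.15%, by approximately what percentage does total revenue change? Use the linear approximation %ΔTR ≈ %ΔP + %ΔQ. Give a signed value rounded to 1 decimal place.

%ΔQ ≈ Ed × %ΔP = (-0.254) × (-7.15%) = +1.8161%
%ΔTR ≈ %ΔP + %ΔQ = (-7.15%) + (+1.8161%) = -5.3339%

-5.3%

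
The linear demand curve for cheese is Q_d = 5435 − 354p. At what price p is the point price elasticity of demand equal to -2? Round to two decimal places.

Ed = −354p/(5435 − 354p). Set this equal to -2:
354p = 2·(5435 − 354p) ⇒ 354p(1 + 2) = 2·5435
p = 2·5435 / (354·3) = 10.2354…

10.24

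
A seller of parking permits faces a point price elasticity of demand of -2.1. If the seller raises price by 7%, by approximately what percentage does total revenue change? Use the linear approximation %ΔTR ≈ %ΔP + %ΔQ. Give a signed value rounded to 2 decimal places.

-7.70%

%ΔQ ≈ Ed × %ΔP = (-2.1) × (+7%) = -14.7000%
%ΔTR ≈ %ΔP + %ΔQ = (+7%) + (-14.7000%) = -7.7000%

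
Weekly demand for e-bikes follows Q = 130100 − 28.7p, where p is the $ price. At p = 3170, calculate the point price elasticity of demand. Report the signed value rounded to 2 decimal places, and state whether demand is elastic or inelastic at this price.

-2.33; elastic

dQ/dp = −28.7. At p = 3170, Q = 130100 − 28.7(3170) = 39121.
Ed = (dQ/dp)·(p/Q) = −28.7 × (3170/39121) = -2.3255…
|Ed| = 2.33 > 1, so demand is elastic.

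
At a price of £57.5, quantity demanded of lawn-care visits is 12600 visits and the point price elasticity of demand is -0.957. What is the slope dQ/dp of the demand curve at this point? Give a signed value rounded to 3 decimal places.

Ed = (dQ/dp)·(p/Q) ⇒ dQ/dp = Ed·Q/p = (-0.957)·12600/57.5 = -209.70782…

-209.708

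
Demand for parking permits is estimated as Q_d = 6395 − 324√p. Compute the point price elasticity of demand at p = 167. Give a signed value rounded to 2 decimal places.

-0.95

dQ_d/dp = −324/(2√p) = -12.5359. At p = 167, Q_d = 2208.
Ed = (dQ_d/dp)·(p/Q_d) = (-12.5359) × (167/2208) = -0.9481…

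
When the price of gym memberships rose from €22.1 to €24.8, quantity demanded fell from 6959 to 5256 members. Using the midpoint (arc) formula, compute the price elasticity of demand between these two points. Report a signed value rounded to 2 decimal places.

-2.42

%ΔQ = (5256 − 6959) / [(6959 + 5256)/2] = -1703/6107.5 = -0.278837…
%ΔP = (24.8 − 22.1) / [(22.1 + 24.8)/2] = 2.7/23.45 = 0.115138…
Arc Ed = %ΔQ / %ΔP = (-1703/6107.5) / (2.7/23.45) = -2.4217…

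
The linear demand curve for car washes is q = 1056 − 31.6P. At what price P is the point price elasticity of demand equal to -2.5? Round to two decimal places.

Ed = −31.6P/(1056 − 31.6P). Set this equal to -2.5:
31.6P = 2.5·(1056 − 31.6P) ⇒ 31.6P(1 + 2.5) = 2.5·1056
P = 2.5·1056 / (31.6·3.5) = 23.8698…

23.87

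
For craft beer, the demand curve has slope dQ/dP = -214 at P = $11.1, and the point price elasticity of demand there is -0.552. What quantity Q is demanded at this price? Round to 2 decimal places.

Ed = (dQ/dP)·(P/Q) ⇒ Q = (dQ/dP)·P/Ed = (-214)·11.1/(-0.552) = 4303.2608…

4303.26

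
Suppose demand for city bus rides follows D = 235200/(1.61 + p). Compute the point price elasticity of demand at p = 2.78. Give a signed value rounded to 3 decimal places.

dD/dp = −235200/(1.61 + p)² = -12204.2. At p = 2.78, D = 53576.3.
Ed = (dD/dp)·(p/D) = (-12204.2) × (2.78/53576.3) = -0.63325…

-0.633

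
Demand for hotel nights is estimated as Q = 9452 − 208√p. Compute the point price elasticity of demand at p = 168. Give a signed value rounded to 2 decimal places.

dQ/dp = −208/(2√p) = -8.02377. At p = 168, Q = 6756.01.
Ed = (dQ/dp)·(p/Q) = (-8.02377) × (168/6756.01) = -0.1995…

-0.20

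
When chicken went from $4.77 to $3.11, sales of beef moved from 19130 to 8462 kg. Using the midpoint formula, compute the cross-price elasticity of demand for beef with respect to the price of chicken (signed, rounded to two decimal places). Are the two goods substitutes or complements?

%ΔQ_{beef} = (8462 − 19130)/avg = -10668/13796 = -0.773267…
%ΔP_{chicken} = (3.11 − 4.77)/avg = -1.66/3.94 = -0.421319…
E_cross = (-10668/13796) / (-1.66/3.94) = 1.8353…
E_cross > 0 ⇒ the goods are substitutes.

1.84; substitutes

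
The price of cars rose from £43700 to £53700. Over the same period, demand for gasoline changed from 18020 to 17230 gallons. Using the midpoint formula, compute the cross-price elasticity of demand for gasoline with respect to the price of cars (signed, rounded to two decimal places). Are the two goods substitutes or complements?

-0.22; complements

%ΔQ_{gasoline} = (17230 − 18020)/avg = -790/17625 = -0.044822…
%ΔP_{cars} = (53700 − 43700)/avg = 10000/48700 = 0.205338…
E_cross = (-790/17625) / (10000/48700) = -0.2182…
E_cross < 0 ⇒ the goods are complements.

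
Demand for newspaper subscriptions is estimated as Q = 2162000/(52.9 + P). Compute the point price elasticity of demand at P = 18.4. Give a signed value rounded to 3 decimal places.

-0.258

dQ/dP = −2162000/(52.9 + P)² = -425.282. At P = 18.4, Q = 30322.6.
Ed = (dQ/dP)·(P/Q) = (-425.282) × (18.4/30322.6) = -0.25806…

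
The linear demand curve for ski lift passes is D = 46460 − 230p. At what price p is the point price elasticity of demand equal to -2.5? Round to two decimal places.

144.29

Ed = −230p/(46460 − 230p). Set this equal to -2.5:
230p = 2.5·(46460 − 230p) ⇒ 230p(1 + 2.5) = 2.5·46460
p = 2.5·46460 / (230·3.5) = 144.2857…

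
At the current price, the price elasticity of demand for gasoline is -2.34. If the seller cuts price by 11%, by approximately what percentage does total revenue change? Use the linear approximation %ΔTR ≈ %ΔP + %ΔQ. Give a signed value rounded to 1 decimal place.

%ΔQ ≈ Ed × %ΔP = (-2.34) × (-11%) = +25.7400%
%ΔTR ≈ %ΔP + %ΔQ = (-11%) + (+25.7400%) = +14.7400%

+14.7%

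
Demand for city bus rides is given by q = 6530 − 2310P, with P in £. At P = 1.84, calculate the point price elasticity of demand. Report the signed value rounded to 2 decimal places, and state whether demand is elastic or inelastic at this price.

-1.86; elastic

dq/dP = −2310. At P = 1.84, q = 6530 − 2310(1.84) = 2279.6.
Ed = (dq/dP)·(P/q) = −2310 × (1.84/2279.6) = -1.8645…
|Ed| = 1.86 > 1, so demand is elastic.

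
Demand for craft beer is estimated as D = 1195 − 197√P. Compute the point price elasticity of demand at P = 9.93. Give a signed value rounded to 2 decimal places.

-0.54

dD/dP = −197/(2√P) = -31.258. At P = 9.93, D = 574.216.
Ed = (dD/dP)·(P/D) = (-31.258) × (9.93/574.216) = -0.5405…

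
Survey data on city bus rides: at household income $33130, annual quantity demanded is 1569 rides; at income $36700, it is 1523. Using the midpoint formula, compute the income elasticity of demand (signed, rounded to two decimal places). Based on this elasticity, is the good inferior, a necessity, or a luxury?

-0.29; inferior

%ΔQ = (1523 − 1569)/[( 1569 + 1523)/2] = -46/1546 = -0.029754…
%ΔIncome = (36700 − 33130)/[( 33130 + 36700)/2] = 3570/34915 = 0.102248…
E_income = (-46/1546) / (3570/34915) = -0.2909…
E_income < 0 ⇒ inferior good.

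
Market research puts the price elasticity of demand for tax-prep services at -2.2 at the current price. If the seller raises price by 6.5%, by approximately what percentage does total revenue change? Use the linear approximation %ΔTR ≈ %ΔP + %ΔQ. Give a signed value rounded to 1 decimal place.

-7.8%

%ΔQ ≈ Ed × %ΔP = (-2.2) × (+6.5%) = -14.3000%
%ΔTR ≈ %ΔP + %ΔQ = (+6.5%) + (-14.3000%) = -7.8000%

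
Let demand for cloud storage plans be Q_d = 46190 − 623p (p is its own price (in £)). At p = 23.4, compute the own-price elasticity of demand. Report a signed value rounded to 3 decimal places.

-0.461

At the given values, Q_d = 46190 − 623(23.4) = 31611.8.
∂Q_d/∂p = −623.
E = (-623) × (23.4/31611.8) = -0.46116…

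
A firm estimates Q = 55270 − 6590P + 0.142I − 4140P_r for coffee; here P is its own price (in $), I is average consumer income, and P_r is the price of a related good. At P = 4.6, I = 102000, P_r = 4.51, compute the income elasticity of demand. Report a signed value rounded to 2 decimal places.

0.70

At the given values, Q = 55270 − 6590(4.6) + 0.142(102000) − 4140(4.51) = 20768.6.
∂Q/∂I = 0.142.
E = (0.142) × (102000/20768.6) = 0.6973…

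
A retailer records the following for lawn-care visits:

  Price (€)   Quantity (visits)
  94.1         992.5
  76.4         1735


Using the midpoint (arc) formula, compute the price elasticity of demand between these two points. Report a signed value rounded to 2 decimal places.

%ΔQ = (1735 − 992.5) / [(992.5 + 1735)/2] = 742.5/1363.75 = 0.544454…
%ΔP = (76.4 − 94.1) / [(94.1 + 76.4)/2] = -17.7/85.25 = -0.207624…
Arc Ed = %ΔQ / %ΔP = (742.5/1363.75) / (-17.7/85.25) = -2.6223…

-2.62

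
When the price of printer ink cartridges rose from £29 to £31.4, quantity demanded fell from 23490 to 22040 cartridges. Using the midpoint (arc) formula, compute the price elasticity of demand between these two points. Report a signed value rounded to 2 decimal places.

-0.80

%ΔQ = (22040 − 23490) / [(23490 + 22040)/2] = -1450/22765 = -0.063694…
%ΔP = (31.4 − 29) / [(29 + 31.4)/2] = 2.4/30.2 = 0.079470…
Arc Ed = %ΔQ / %ΔP = (-1450/22765) / (2.4/30.2) = -0.8014…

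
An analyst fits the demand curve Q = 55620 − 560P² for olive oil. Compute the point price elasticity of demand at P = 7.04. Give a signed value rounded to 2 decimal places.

dQ/dP = −2·560·P = -7884.8. At P = 7.04, Q = 27865.504.
Ed = (dQ/dP)·(P/Q) = (-7884.8) × (7.04/27865.504) = -1.9920…

-1.99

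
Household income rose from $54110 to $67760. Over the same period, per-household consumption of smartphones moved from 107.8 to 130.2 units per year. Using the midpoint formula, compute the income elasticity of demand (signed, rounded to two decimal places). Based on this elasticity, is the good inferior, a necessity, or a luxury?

0.84; necessity

%ΔQ = (130.2 − 107.8)/[( 107.8 + 130.2)/2] = 22.4/119 = 0.188235…
%ΔIncome = (67760 − 54110)/[( 54110 + 67760)/2] = 13650/60935 = 0.224009…
E_income = (22.4/119) / (13650/60935) = 0.8403…
0 < E_income < 1 ⇒ normal good, necessity.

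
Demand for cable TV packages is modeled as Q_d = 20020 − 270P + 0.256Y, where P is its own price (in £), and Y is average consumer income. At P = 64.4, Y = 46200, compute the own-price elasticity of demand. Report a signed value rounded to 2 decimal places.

-1.20

At the given values, Q_d = 20020 − 270(64.4) + 0.256(46200) = 14459.2.
∂Q_d/∂P = −270.
E = (-270) × (64.4/14459.2) = -1.2025…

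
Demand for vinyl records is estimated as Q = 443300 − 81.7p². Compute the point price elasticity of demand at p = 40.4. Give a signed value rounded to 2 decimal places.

dQ/dp = −2·81.7·p = -6601.36. At p = 40.4, Q = 309952.528.
Ed = (dQ/dp)·(p/Q) = (-6601.36) × (40.4/309952.528) = -0.8604…

-0.86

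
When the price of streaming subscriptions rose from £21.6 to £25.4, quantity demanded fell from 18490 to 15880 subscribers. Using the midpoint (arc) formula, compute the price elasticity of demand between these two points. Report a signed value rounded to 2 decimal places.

%ΔQ = (15880 − 18490) / [(18490 + 15880)/2] = -2610/17185 = -0.151876…
%ΔP = (25.4 − 21.6) / [(21.6 + 25.4)/2] = 3.8/23.5 = 0.161702…
Arc Ed = %ΔQ / %ΔP = (-2610/17185) / (3.8/23.5) = -0.9392…

-0.94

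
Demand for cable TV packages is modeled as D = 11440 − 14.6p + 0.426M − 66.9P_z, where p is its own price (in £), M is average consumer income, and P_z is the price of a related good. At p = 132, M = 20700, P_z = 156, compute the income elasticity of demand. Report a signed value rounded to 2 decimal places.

At the given values, D = 11440 − 14.6(132) + 0.426(20700) − 66.9(156) = 7894.6.
∂D/∂M = 0.426.
E = (0.426) × (20700/7894.6) = 1.1169…

1.12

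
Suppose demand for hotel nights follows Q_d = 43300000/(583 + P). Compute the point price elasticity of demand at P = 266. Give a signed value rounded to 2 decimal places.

-0.31

dQ_d/dP = −43300000/(583 + P)² = -60.0721. At P = 266, Q_d = 51001.2.
Ed = (dQ_d/dP)·(P/Q_d) = (-60.0721) × (266/51001.2) = -0.3133…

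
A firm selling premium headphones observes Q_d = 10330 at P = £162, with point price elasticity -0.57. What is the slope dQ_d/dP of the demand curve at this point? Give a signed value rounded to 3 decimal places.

-36.346

Ed = (dQ_d/dP)·(P/Q_d) ⇒ dQ_d/dP = Ed·Q_d/P = (-0.57)·10330/162 = -36.34629…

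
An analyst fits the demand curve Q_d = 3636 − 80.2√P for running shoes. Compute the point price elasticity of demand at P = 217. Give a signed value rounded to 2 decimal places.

dQ_d/dP = −80.2/(2√P) = -2.72217. At P = 217, Q_d = 2454.58.
Ed = (dQ_d/dP)·(P/Q_d) = (-2.72217) × (217/2454.58) = -0.2406…

-0.24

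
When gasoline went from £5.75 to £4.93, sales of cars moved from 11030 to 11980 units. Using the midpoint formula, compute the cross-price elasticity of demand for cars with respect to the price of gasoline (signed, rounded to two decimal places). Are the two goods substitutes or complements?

-0.54; complements

%ΔQ_{cars} = (11980 − 11030)/avg = 950/11505 = 0.082572…
%ΔP_{gasoline} = (4.93 − 5.75)/avg = -0.82/5.34 = -0.153558…
E_cross = (950/11505) / (-0.82/5.34) = -0.5377…
E_cross < 0 ⇒ the goods are complements.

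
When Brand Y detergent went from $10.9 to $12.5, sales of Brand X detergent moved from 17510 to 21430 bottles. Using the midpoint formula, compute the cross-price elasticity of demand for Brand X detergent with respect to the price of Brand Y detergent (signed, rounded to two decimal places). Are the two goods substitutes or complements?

1.47; substitutes

%ΔQ_{Brand X detergent} = (21430 − 17510)/avg = 3920/19470 = 0.201335…
%ΔP_{Brand Y detergent} = (12.5 − 10.9)/avg = 1.6/11.7 = 0.136752…
E_cross = (3920/19470) / (1.6/11.7) = 1.4722…
E_cross > 0 ⇒ the goods are substitutes.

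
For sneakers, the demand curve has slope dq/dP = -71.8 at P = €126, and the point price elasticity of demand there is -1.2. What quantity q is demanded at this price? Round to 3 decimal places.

Ed = (dq/dP)·(P/q) ⇒ q = (dq/dP)·P/Ed = (-71.8)·126/(-1.2) = 7539

7539.000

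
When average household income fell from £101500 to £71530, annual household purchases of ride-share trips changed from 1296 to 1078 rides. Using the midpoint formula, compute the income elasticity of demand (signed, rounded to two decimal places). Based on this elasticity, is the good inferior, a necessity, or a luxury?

0.53; necessity

%ΔQ = (1078 − 1296)/[( 1296 + 1078)/2] = -218/1187 = -0.183656…
%ΔIncome = (71530 − 101500)/[( 101500 + 71530)/2] = -29970/86515 = -0.346413…
E_income = (-218/1187) / (-29970/86515) = 0.5301…
0 < E_income < 1 ⇒ normal good, necessity.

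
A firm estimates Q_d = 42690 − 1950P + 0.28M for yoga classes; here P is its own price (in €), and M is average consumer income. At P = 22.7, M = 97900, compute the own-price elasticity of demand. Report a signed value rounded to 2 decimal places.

-1.71

At the given values, Q_d = 42690 − 1950(22.7) + 0.28(97900) = 25837.
∂Q_d/∂P = −1950.
E = (-1950) × (22.7/25837) = -1.7132…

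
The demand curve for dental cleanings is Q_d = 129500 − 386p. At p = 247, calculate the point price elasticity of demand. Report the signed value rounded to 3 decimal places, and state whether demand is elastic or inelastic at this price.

-2.791; elastic

dQ_d/dp = −386. At p = 247, Q_d = 129500 − 386(247) = 34158.
Ed = (dQ_d/dp)·(p/Q_d) = −386 × (247/34158) = -2.79120…
|Ed| = 2.791 > 1, so demand is elastic.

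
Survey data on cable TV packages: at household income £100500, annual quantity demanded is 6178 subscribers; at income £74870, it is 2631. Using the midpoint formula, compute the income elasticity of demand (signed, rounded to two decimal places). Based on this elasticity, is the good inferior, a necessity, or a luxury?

2.76; luxury

%ΔQ = (2631 − 6178)/[( 6178 + 2631)/2] = -3547/4404.5 = -0.805312…
%ΔIncome = (74870 − 100500)/[( 100500 + 74870)/2] = -25630/87685 = -0.292296…
E_income = (-3547/4404.5) / (-25630/87685) = 2.7551…
E_income > 1 ⇒ normal good, luxury.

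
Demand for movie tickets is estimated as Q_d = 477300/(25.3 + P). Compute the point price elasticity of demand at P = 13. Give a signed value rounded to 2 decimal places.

dQ_d/dP = −477300/(25.3 + P)² = -325.382. At P = 13, Q_d = 12462.1.
Ed = (dQ_d/dP)·(P/Q_d) = (-325.382) × (13/12462.1) = -0.3394…

-0.34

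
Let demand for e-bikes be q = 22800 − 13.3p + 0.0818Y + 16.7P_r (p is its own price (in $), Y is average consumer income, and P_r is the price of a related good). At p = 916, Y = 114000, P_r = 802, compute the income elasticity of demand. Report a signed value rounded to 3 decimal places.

At the given values, q = 22800 − 13.3(916) + 0.0818(114000) + 16.7(802) = 33335.8.
∂q/∂Y = 0.0818.
E = (0.0818) × (114000/33335.8) = 0.27973…

0.280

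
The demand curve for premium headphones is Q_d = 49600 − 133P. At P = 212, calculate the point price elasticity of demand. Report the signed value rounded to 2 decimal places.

-1.32

dQ_d/dP = −133. At P = 212, Q_d = 49600 − 133(212) = 21404.
Ed = (dQ_d/dP)·(P/Q_d) = −133 × (212/21404) = -1.3173…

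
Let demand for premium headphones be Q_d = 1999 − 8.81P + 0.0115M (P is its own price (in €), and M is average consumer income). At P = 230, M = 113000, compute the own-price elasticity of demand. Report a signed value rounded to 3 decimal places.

-1.593

At the given values, Q_d = 1999 − 8.81(230) + 0.0115(113000) = 1272.2.
∂Q_d/∂P = −8.81.
E = (-8.81) × (230/1272.2) = -1.59275…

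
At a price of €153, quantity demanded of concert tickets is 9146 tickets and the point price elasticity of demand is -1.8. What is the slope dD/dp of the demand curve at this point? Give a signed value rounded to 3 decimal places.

Ed = (dD/dp)·(p/D) ⇒ dD/dp = Ed·D/p = (-1.8)·9146/153 = -107.6

-107.600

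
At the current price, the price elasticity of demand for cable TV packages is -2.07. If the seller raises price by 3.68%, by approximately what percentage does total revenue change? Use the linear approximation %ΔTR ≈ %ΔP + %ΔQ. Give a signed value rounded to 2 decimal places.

-3.94%

%ΔQ ≈ Ed × %ΔP = (-2.07) × (+3.68%) = -7.6176%
%ΔTR ≈ %ΔP + %ΔQ = (+3.68%) + (-7.6176%) = -3.9376%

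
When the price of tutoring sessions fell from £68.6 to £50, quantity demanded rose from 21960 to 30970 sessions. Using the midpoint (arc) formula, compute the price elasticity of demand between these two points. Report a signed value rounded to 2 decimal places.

-1.09

%ΔQ = (30970 − 21960) / [(21960 + 30970)/2] = 9010/26465 = 0.340449…
%ΔP = (50 − 68.6) / [(68.6 + 50)/2] = -18.6/59.3 = -0.313659…
Arc Ed = %ΔQ / %ΔP = (9010/26465) / (-18.6/59.3) = -1.0854…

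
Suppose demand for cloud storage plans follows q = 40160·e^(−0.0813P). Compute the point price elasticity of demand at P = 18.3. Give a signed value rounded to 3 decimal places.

-1.488

dq/dP = −0.0813·q = -737.472. At P = 18.3, q = 9070.99.
Ed = (dq/dP)·(P/q) = (-737.472) × (18.3/9070.99) = -1.48779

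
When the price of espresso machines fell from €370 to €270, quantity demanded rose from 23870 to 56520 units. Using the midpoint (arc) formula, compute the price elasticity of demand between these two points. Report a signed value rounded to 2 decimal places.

-2.60

%ΔQ = (56520 − 23870) / [(23870 + 56520)/2] = 32650/40195 = 0.812290…
%ΔP = (270 − 370) / [(370 + 270)/2] = -100/320 = -0.3125
Arc Ed = %ΔQ / %ΔP = (32650/40195) / (-100/320) = -2.5993…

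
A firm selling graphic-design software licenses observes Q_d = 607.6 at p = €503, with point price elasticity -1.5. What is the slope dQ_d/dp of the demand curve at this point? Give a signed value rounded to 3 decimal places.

Ed = (dQ_d/dp)·(p/Q_d) ⇒ dQ_d/dp = Ed·Q_d/p = (-1.5)·607.6/503 = -1.81192…

-1.812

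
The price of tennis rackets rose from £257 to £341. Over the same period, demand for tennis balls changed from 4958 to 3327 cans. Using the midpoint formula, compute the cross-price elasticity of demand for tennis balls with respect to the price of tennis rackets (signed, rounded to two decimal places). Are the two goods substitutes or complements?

%ΔQ_{tennis balls} = (3327 − 4958)/avg = -1631/4142.5 = -0.393723…
%ΔP_{tennis rackets} = (341 − 257)/avg = 84/299 = 0.280936…
E_cross = (-1631/4142.5) / (84/299) = -1.4014…
E_cross < 0 ⇒ the goods are complements.

-1.40; complements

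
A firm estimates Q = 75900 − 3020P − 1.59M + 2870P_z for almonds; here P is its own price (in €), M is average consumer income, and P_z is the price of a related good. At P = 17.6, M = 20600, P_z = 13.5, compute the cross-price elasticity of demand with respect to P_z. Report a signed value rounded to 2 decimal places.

At the given values, Q = 75900 − 3020(17.6) − 1.59(20600) + 2870(13.5) = 28739.
∂Q/∂P_z = 2870.
E = (2870) × (13.5/28739) = 1.3481…

1.35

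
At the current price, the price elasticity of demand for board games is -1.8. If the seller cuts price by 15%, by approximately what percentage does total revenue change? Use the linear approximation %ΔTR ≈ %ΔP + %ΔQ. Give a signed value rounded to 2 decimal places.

%ΔQ ≈ Ed × %ΔP = (-1.8) × (-15%) = +27.0000%
%ΔTR ≈ %ΔP + %ΔQ = (-15%) + (+27.0000%) = +12.0000%

+12.00%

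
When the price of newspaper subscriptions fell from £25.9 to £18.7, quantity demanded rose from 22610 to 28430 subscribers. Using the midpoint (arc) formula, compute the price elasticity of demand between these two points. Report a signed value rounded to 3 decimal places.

-0.706

%ΔQ = (28430 − 22610) / [(22610 + 28430)/2] = 5820/25520 = 0.228056…
%ΔP = (18.7 − 25.9) / [(25.9 + 18.7)/2] = -7.2/22.3 = -0.322869…
Arc Ed = %ΔQ / %ΔP = (5820/25520) / (-7.2/22.3) = -0.70634…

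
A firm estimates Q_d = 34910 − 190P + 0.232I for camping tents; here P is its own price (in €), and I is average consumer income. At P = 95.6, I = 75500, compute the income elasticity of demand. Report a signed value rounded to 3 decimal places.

0.511

At the given values, Q_d = 34910 − 190(95.6) + 0.232(75500) = 34262.
∂Q_d/∂I = 0.232.
E = (0.232) × (75500/34262) = 0.51123…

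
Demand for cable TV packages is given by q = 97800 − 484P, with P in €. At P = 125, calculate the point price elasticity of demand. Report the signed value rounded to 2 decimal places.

dq/dP = −484. At P = 125, q = 97800 − 484(125) = 37300.
Ed = (dq/dP)·(P/q) = −484 × (125/37300) = -1.6219…

-1.62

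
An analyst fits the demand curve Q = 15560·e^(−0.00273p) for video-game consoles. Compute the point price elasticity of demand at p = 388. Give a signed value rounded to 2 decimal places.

-1.06

dQ/dp = −0.00273·Q = -14.7282. At p = 388, Q = 5394.95.
Ed = (dQ/dp)·(p/Q) = (-14.7282) × (388/5394.95) = -1.0592…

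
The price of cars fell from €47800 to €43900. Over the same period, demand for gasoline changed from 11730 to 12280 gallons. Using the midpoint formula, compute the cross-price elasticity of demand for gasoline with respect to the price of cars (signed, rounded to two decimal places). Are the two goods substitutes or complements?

-0.54; complements

%ΔQ_{gasoline} = (12280 − 11730)/avg = 550/12005 = 0.045814…
%ΔP_{cars} = (43900 − 47800)/avg = -3900/45850 = -0.085059…
E_cross = (550/12005) / (-3900/45850) = -0.5386…
E_cross < 0 ⇒ the goods are complements.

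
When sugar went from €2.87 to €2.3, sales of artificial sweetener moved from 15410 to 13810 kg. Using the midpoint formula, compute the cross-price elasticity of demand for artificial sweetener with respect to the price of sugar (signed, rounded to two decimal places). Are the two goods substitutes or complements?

0.50; substitutes

%ΔQ_{artificial sweetener} = (13810 − 15410)/avg = -1600/14610 = -0.109514…
%ΔP_{sugar} = (2.3 − 2.87)/avg = -0.57/2.585 = -0.220502…
E_cross = (-1600/14610) / (-0.57/2.585) = 0.4966…
E_cross > 0 ⇒ the goods are substitutes.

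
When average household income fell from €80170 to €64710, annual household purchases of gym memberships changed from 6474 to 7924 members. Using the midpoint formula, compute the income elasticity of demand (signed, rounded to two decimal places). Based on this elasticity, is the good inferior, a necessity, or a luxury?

-0.94; inferior

%ΔQ = (7924 − 6474)/[( 6474 + 7924)/2] = 1450/7199 = 0.201416…
%ΔIncome = (64710 − 80170)/[( 80170 + 64710)/2] = -15460/72440 = -0.213418…
E_income = (1450/7199) / (-15460/72440) = -0.9437…
E_income < 0 ⇒ inferior good.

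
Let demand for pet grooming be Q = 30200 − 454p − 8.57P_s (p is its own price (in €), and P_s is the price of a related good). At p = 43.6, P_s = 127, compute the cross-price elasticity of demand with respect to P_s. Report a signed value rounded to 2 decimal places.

At the given values, Q = 30200 − 454(43.6) − 8.57(127) = 9317.21.
∂Q/∂P_s = -8.57.
E = (-8.57) × (127/9317.21) = -0.1168…

-0.12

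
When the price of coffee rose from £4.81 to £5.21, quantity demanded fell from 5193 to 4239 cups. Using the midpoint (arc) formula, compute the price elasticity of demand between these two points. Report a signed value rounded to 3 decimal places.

-2.534

%ΔQ = (4239 − 5193) / [(5193 + 4239)/2] = -954/4716 = -0.202290…
%ΔP = (5.21 − 4.81) / [(4.81 + 5.21)/2] = 0.4/5.01 = 0.079840…
Arc Ed = %ΔQ / %ΔP = (-954/4716) / (0.4/5.01) = -2.53368…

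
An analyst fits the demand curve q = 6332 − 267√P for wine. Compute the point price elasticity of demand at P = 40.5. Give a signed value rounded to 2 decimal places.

-0.18

dq/dP = −267/(2√P) = -20.9775. At P = 40.5, q = 4632.82.
Ed = (dq/dP)·(P/q) = (-20.9775) × (40.5/4632.82) = -0.1833…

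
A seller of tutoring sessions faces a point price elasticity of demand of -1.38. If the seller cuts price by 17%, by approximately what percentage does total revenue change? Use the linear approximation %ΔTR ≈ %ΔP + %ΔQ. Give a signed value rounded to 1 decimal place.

+6.5%

%ΔQ ≈ Ed × %ΔP = (-1.38) × (-17%) = +23.4600%
%ΔTR ≈ %ΔP + %ΔQ = (-17%) + (+23.4600%) = +6.4600%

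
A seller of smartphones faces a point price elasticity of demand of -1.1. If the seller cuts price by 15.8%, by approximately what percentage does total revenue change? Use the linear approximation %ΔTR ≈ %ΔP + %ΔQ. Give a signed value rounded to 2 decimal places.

%ΔQ ≈ Ed × %ΔP = (-1.1) × (-15.8%) = +17.3800%
%ΔTR ≈ %ΔP + %ΔQ = (-15.8%) + (+17.3800%) = +1.5800%

+1.58%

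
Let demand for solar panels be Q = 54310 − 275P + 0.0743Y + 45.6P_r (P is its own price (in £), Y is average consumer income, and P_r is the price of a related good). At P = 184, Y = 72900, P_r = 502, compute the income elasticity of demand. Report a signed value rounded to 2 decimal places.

0.17

At the given values, Q = 54310 − 275(184) + 0.0743(72900) + 45.6(502) = 32017.67.
∂Q/∂Y = 0.0743.
E = (0.0743) × (72900/32017.67) = 0.1691…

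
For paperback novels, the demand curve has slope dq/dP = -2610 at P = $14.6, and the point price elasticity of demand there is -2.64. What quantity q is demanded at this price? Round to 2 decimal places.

Ed = (dq/dP)·(P/q) ⇒ q = (dq/dP)·P/Ed = (-2610)·14.6/(-2.64) = 14434.0909…

14434.09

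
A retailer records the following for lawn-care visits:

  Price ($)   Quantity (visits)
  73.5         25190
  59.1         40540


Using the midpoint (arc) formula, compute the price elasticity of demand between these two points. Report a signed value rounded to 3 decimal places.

-2.150

%ΔQ = (40540 − 25190) / [(25190 + 40540)/2] = 15350/32865 = 0.467062…
%ΔP = (59.1 − 73.5) / [(73.5 + 59.1)/2] = -14.4/66.3 = -0.217194…
Arc Ed = %ΔQ / %ΔP = (15350/32865) / (-14.4/66.3) = -2.15043…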